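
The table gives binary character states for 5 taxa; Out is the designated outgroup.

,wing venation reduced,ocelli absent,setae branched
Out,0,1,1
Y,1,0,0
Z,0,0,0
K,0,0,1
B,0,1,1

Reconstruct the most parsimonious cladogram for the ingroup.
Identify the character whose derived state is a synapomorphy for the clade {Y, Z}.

setae branched

Character polarity is set by the outgroup: the derived state is whichever differs from the outgroup's state, so for ocelli absent, setae branched the derived state is '0', and for the remaining characters it is '1'.
wing venation reduced (derived state '1') is unique to Y (autapomorphy; uninformative for grouping).
ocelli absent: derived state '0' in K, Y, and Z only — synapomorphy for {K, Y, Z}.
setae branched: derived state '0' in Y and Z only — synapomorphy for {Y, Z}.
Most parsimonious ingroup topology: (((Y,Z),K),B).
The clade {Y, Z} is supported by setae branched: its derived state '0' occurs in exactly those taxa and in no other taxon (including the outgroup).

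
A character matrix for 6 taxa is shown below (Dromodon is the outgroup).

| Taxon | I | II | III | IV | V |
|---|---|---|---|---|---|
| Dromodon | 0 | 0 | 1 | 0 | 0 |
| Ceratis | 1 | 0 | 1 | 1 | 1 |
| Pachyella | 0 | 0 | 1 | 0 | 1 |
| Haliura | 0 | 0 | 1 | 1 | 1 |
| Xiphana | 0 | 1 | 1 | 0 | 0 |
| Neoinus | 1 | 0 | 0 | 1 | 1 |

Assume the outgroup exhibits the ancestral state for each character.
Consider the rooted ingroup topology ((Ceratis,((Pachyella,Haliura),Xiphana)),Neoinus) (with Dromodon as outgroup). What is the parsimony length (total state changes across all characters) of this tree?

Map each character onto ((Ceratis,((Pachyella,Haliura),Xiphana)),Neoinus) (rooted by Dromodon) and count the minimum state changes it requires (Fitch parsimony):
I: 2; II: 1; III: 1; IV: 3; V: 2.
Total tree length = 9.

9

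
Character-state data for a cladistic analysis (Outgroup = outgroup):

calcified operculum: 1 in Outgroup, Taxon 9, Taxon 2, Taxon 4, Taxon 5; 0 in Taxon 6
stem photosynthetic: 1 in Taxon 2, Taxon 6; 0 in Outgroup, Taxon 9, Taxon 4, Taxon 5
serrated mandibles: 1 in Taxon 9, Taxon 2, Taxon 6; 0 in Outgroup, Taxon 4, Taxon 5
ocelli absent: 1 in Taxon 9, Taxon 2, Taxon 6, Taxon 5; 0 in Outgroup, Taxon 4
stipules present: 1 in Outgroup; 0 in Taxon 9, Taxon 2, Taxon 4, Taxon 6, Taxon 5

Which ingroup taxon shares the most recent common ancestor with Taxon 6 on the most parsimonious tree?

Taxon 2

Character polarity is set by the outgroup: the derived state is whichever differs from the outgroup's state, so for calcified operculum, stipules present the derived state is '0', and for the remaining characters it is '1'.
calcified operculum: derived state '0' in Taxon 6 only — an autapomorphy, so it tells us nothing about relationships among taxa.
stem photosynthetic: derived state '1' in Taxon 2 and Taxon 6 only — synapomorphy for {Taxon 2, Taxon 6}.
Only Taxon 2, Taxon 6, and Taxon 9 show the derived state '1' for serrated mandibles, supporting them as a clade.
Only Taxon 2, Taxon 5, Taxon 6, and Taxon 9 show the derived state '1' for ocelli absent, supporting them as a clade.
All ingroup taxa share the derived state '0' for stipules present; it defines the ingroup but does not resolve relationships within it.
Most parsimonious ingroup topology: (((Taxon 9,(Taxon 2,Taxon 6)),Taxon 5),Taxon 4).
Taxon 6 and Taxon 2 form a cherry on this tree, so they are sister taxa.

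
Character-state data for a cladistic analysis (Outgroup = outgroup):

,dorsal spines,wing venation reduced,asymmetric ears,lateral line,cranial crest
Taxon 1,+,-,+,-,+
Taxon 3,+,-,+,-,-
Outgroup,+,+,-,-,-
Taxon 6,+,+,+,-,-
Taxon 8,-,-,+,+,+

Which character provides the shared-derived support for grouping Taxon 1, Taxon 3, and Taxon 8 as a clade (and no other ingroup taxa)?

wing venation reduced

Character polarity is set by the outgroup: the derived state is whichever differs from the outgroup's state, so for dorsal spines, wing venation reduced the derived state is '-', and for the remaining characters it is '+'.
dorsal spines: derived state '-' in Taxon 8 only — an autapomorphy, so it tells us nothing about relationships among taxa.
wing venation reduced (derived state '-') is shared by Taxon 1, Taxon 3, and Taxon 8 — a synapomorphy uniting that clade.
All ingroup taxa share the derived state '+' for asymmetric ears; it defines the ingroup but does not resolve relationships within it.
lateral line (derived state '+') is unique to Taxon 8 (autapomorphy; uninformative for grouping).
cranial crest (derived state '+') is shared by Taxon 1 and Taxon 8 — a synapomorphy uniting that clade.
Most parsimonious ingroup topology: (Taxon 6,((Taxon 1,Taxon 8),Taxon 3)).
The clade {Taxon 1, Taxon 3, Taxon 8} is supported by wing venation reduced: its derived state '-' occurs in exactly those taxa and in no other taxon (including the outgroup).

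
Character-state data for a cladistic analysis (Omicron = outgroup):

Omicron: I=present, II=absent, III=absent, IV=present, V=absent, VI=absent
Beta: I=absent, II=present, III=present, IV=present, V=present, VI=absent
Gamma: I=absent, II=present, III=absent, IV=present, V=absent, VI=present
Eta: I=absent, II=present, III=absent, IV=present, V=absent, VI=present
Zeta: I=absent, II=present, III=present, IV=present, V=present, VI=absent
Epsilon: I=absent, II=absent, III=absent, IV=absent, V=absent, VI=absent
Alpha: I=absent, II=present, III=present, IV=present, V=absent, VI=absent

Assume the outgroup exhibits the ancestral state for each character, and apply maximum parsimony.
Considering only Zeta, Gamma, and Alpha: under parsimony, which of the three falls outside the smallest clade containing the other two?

Gamma

Character polarity is set by the outgroup: the derived state is whichever differs from the outgroup's state, so for I, IV the derived state is 'absent', and for the remaining characters it is 'present'.
I (derived state 'absent') is shared by all ingroup taxa — unites the whole ingroup.
II: derived state 'present' in Alpha, Beta, Eta, Gamma, and Zeta only — synapomorphy for {Alpha, Beta, Eta, Gamma, Zeta}.
III: derived state 'present' in Alpha, Beta, and Zeta only — synapomorphy for {Alpha, Beta, Zeta}.
IV: derived state 'absent' in Epsilon only — an autapomorphy, so it tells us nothing about relationships among taxa.
V: derived state 'present' in Beta and Zeta only — synapomorphy for {Beta, Zeta}.
VI (derived state 'present') is shared by Eta and Gamma — a synapomorphy uniting that clade.
Most parsimonious ingroup topology: ((((Beta,Zeta),Alpha),(Gamma,Eta)),Epsilon).
Zeta and Alpha share a more recent common ancestor with each other than either does with Gamma, so Gamma is the least closely related of the three.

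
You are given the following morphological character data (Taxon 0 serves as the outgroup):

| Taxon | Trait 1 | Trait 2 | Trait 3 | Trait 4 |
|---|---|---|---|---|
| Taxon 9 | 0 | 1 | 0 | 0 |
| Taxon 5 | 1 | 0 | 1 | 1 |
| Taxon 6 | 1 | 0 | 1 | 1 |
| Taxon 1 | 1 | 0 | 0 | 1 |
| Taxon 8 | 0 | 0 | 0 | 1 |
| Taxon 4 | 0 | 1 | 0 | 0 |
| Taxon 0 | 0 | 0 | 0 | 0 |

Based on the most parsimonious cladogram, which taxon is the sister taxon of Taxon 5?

The outgroup has state '0' for every character, so '1' is the derived state throughout.
Trait 1: derived state '1' in Taxon 1, Taxon 5, and Taxon 6 only — synapomorphy for {Taxon 1, Taxon 5, Taxon 6}.
Only Taxon 4 and Taxon 9 show the derived state '1' for Trait 2, supporting them as a clade.
Trait 3 (derived state '1') is shared by Taxon 5 and Taxon 6 — a synapomorphy uniting that clade.
Trait 4: derived state '1' in Taxon 1, Taxon 5, Taxon 6, and Taxon 8 only — synapomorphy for {Taxon 1, Taxon 5, Taxon 6, Taxon 8}.
Most parsimonious ingroup topology: ((((Taxon 5,Taxon 6),Taxon 1),Taxon 8),(Taxon 4,Taxon 9)).
Taxon 5 and Taxon 6 form a cherry on this tree, so they are sister taxa.

Taxon 6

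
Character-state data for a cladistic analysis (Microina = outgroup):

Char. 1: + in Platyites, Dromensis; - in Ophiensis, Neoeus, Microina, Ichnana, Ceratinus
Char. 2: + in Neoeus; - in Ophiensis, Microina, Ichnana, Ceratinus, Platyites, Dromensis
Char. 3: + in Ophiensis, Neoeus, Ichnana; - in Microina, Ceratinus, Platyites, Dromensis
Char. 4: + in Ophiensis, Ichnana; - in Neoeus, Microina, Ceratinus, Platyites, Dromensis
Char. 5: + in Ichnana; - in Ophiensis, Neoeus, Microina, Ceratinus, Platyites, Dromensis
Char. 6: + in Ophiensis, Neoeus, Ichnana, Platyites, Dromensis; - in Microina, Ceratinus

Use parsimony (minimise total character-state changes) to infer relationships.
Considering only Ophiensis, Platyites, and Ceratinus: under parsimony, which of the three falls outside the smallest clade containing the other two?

The outgroup has state '-' for every character, so '+' is the derived state throughout.
Only Dromensis and Platyites show the derived state '+' for Char. 1, supporting them as a clade.
Char. 2 (derived state '+') is unique to Neoeus (autapomorphy; uninformative for grouping).
Char. 3: derived state '+' in Ichnana, Neoeus, and Ophiensis only — synapomorphy for {Ichnana, Neoeus, Ophiensis}.
Only Ichnana and Ophiensis show the derived state '+' for Char. 4, supporting them as a clade.
Char. 5: derived state '+' in Ichnana only — an autapomorphy, so it tells us nothing about relationships among taxa.
Only Dromensis, Ichnana, Neoeus, Ophiensis, and Platyites show the derived state '+' for Char. 6, supporting them as a clade.
Most parsimonious ingroup topology: (((Dromensis,Platyites),((Ophiensis,Ichnana),Neoeus)),Ceratinus).
Ophiensis and Platyites share a more recent common ancestor with each other than either does with Ceratinus, so Ceratinus is the least closely related of the three.

Ceratinus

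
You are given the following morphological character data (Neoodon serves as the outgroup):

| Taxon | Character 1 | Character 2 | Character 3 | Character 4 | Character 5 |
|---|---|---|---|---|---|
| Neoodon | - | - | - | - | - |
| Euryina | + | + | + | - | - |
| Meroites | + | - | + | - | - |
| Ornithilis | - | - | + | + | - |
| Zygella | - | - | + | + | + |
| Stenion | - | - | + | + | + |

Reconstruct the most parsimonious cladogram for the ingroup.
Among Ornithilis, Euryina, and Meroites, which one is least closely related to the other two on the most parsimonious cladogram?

The outgroup has state '-' for every character, so '+' is the derived state throughout.
Character 1 (derived state '+') is shared by Euryina and Meroites — a synapomorphy uniting that clade.
Character 2 (derived state '+') is unique to Euryina (autapomorphy; uninformative for grouping).
All ingroup taxa share the derived state '+' for Character 3; it defines the ingroup but does not resolve relationships within it.
Character 4: derived state '+' in Ornithilis, Stenion, and Zygella only — synapomorphy for {Ornithilis, Stenion, Zygella}.
Character 5: derived state '+' in Stenion and Zygella only — synapomorphy for {Stenion, Zygella}.
Most parsimonious ingroup topology: ((Euryina,Meroites),(Ornithilis,(Zygella,Stenion))).
Euryina and Meroites share a more recent common ancestor with each other than either does with Ornithilis, so Ornithilis is the least closely related of the three.

Ornithilis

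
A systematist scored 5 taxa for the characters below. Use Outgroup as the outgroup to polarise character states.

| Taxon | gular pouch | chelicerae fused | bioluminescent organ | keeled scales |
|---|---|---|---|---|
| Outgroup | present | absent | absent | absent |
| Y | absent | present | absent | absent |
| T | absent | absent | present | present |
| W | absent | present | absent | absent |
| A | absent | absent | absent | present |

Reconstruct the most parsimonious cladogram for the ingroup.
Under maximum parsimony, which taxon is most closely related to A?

T

Character polarity is set by the outgroup: the derived state is whichever differs from the outgroup's state, so for gular pouch the derived state is 'absent', and for the remaining characters it is 'present'.
All ingroup taxa share the derived state 'absent' for gular pouch; it defines the ingroup but does not resolve relationships within it.
chelicerae fused (derived state 'present') is shared by W and Y — a synapomorphy uniting that clade.
bioluminescent organ: derived state 'present' in T only — an autapomorphy, so it tells us nothing about relationships among taxa.
Only A and T show the derived state 'present' for keeled scales, supporting them as a clade.
Most parsimonious ingroup topology: ((Y,W),(T,A)).
A and T form a cherry on this tree, so they are sister taxa.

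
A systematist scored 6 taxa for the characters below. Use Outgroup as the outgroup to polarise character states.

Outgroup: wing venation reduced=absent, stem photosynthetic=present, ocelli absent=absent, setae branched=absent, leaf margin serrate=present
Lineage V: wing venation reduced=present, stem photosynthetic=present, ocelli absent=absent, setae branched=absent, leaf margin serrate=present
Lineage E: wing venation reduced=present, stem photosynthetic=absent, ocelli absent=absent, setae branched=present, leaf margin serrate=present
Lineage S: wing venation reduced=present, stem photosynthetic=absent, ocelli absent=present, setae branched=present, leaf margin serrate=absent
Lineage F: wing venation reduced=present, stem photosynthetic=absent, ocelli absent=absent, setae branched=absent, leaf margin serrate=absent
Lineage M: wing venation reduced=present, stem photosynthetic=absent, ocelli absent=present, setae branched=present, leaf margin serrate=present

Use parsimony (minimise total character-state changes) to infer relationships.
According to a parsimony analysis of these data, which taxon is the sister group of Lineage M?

Character polarity is set by the outgroup: the derived state is whichever differs from the outgroup's state, so for stem photosynthetic, leaf margin serrate the derived state is 'absent', and for the remaining characters it is 'present'.
wing venation reduced (derived state 'present') is shared by all ingroup taxa — unites the whole ingroup.
Only Lineage E, Lineage F, Lineage M, and Lineage S show the derived state 'absent' for stem photosynthetic, supporting them as a clade.
ocelli absent (derived state 'present') is shared by Lineage M and Lineage S — a synapomorphy uniting that clade.
Only Lineage E, Lineage M, and Lineage S show the derived state 'present' for setae branched, supporting them as a clade.
leaf margin serrate (state 'absent') occurs in Lineage F and Lineage S but conflicts with the nesting implied by the other characters — most parsimoniously interpreted as homoplasy.
Most parsimonious ingroup topology: (Lineage V,((Lineage E,(Lineage S,Lineage M)),Lineage F)).
Lineage M and Lineage S form a cherry on this tree, so they are sister taxa.

Lineage S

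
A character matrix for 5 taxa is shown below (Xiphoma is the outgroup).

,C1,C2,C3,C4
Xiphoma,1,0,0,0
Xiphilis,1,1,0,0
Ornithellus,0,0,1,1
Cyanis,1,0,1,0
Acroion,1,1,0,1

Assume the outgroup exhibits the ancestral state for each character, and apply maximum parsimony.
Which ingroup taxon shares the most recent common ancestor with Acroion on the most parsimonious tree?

Character polarity is set by the outgroup: the derived state is whichever differs from the outgroup's state, so for C1 the derived state is '0', and for the remaining characters it is '1'.
C1 (derived state '0') is unique to Ornithellus (autapomorphy; uninformative for grouping).
C2: derived state '1' in Acroion and Xiphilis only — synapomorphy for {Acroion, Xiphilis}.
C3 (derived state '1') is shared by Cyanis and Ornithellus — a synapomorphy uniting that clade.
C4 groups Acroion and Ornithellus, which is incompatible with the clades supported by the remaining characters; treating it as convergent (homoplasy) costs fewer steps than any alternative tree.
Most parsimonious ingroup topology: ((Xiphilis,Acroion),(Ornithellus,Cyanis)).
Acroion and Xiphilis form a cherry on this tree, so they are sister taxa.

Xiphilis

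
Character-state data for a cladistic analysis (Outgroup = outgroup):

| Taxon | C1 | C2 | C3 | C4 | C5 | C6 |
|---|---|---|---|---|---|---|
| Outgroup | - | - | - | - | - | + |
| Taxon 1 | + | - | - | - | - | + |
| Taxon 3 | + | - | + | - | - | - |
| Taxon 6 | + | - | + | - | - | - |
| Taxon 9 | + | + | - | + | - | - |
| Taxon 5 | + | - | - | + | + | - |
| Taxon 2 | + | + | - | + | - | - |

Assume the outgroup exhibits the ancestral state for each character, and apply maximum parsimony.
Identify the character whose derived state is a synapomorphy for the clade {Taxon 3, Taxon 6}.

C3

Character polarity is set by the outgroup: the derived state is whichever differs from the outgroup's state, so for C6 the derived state is '-', and for the remaining characters it is '+'.
C1 (derived state '+') is shared by all ingroup taxa — unites the whole ingroup.
C2 (derived state '+') is shared by Taxon 2 and Taxon 9 — a synapomorphy uniting that clade.
C3: derived state '+' in Taxon 3 and Taxon 6 only — synapomorphy for {Taxon 3, Taxon 6}.
Only Taxon 2, Taxon 5, and Taxon 9 show the derived state '+' for C4, supporting them as a clade.
C5 (derived state '+') is unique to Taxon 5 (autapomorphy; uninformative for grouping).
C6 (derived state '-') is shared by Taxon 2, Taxon 3, Taxon 5, Taxon 6, and Taxon 9 — a synapomorphy uniting that clade.
Most parsimonious ingroup topology: (Taxon 1,((Taxon 3,Taxon 6),((Taxon 9,Taxon 2),Taxon 5))).
The clade {Taxon 3, Taxon 6} is supported by C3: its derived state '+' occurs in exactly those taxa and in no other taxon (including the outgroup).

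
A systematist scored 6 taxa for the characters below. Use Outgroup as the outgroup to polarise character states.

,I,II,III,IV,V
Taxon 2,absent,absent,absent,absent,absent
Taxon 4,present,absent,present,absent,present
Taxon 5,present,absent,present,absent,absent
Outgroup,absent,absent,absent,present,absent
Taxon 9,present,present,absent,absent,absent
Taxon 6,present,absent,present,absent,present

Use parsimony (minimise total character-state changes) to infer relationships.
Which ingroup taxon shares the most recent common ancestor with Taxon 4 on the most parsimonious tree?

Taxon 6

Character polarity is set by the outgroup: the derived state is whichever differs from the outgroup's state, so for IV the derived state is 'absent', and for the remaining characters it is 'present'.
Only Taxon 4, Taxon 5, Taxon 6, and Taxon 9 show the derived state 'present' for I, supporting them as a clade.
II: derived state 'present' in Taxon 9 only — an autapomorphy, so it tells us nothing about relationships among taxa.
III: derived state 'present' in Taxon 4, Taxon 5, and Taxon 6 only — synapomorphy for {Taxon 4, Taxon 5, Taxon 6}.
All ingroup taxa share the derived state 'absent' for IV; it defines the ingroup but does not resolve relationships within it.
V (derived state 'present') is shared by Taxon 4 and Taxon 6 — a synapomorphy uniting that clade.
Most parsimonious ingroup topology: (Taxon 2,(((Taxon 6,Taxon 4),Taxon 5),Taxon 9)).
Taxon 4 and Taxon 6 form a cherry on this tree, so they are sister taxa.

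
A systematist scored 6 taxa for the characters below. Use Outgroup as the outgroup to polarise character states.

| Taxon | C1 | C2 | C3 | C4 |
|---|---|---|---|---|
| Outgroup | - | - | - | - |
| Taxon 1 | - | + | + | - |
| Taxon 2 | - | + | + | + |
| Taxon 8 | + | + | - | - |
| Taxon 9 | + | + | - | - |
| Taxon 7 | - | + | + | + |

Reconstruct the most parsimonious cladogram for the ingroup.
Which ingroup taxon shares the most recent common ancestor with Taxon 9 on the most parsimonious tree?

The outgroup has state '-' for every character, so '+' is the derived state throughout.
C1 (derived state '+') is shared by Taxon 8 and Taxon 9 — a synapomorphy uniting that clade.
All ingroup taxa share the derived state '+' for C2; it defines the ingroup but does not resolve relationships within it.
Only Taxon 1, Taxon 2, and Taxon 7 show the derived state '+' for C3, supporting them as a clade.
C4 (derived state '+') is shared by Taxon 2 and Taxon 7 — a synapomorphy uniting that clade.
Most parsimonious ingroup topology: ((Taxon 1,(Taxon 2,Taxon 7)),(Taxon 9,Taxon 8)).
Taxon 9 and Taxon 8 form a cherry on this tree, so they are sister taxa.

Taxon 8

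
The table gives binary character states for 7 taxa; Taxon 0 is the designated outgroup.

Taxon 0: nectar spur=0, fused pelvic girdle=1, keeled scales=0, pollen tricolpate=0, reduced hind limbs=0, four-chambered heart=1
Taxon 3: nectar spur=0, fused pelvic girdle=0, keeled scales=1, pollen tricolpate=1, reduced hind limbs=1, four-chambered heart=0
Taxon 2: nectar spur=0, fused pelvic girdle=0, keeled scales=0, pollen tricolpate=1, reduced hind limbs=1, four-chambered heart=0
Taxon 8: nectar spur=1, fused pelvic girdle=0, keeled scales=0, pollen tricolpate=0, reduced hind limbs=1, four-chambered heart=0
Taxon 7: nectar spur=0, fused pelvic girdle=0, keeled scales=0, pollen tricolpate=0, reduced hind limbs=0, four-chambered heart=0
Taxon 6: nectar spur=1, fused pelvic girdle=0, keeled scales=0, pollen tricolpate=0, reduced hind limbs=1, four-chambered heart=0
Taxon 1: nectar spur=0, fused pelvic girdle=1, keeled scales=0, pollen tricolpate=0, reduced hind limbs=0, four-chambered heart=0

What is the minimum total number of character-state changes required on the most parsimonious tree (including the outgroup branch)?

Character polarity is set by the outgroup: the derived state is whichever differs from the outgroup's state, so for fused pelvic girdle, four-chambered heart the derived state is '0', and for the remaining characters it is '1'.
Only Taxon 6 and Taxon 8 show the derived state '1' for nectar spur, supporting them as a clade.
fused pelvic girdle (derived state '0') is shared by Taxon 2, Taxon 3, Taxon 6, Taxon 7, and Taxon 8 — a synapomorphy uniting that clade.
keeled scales: derived state '1' in Taxon 3 only — an autapomorphy, so it tells us nothing about relationships among taxa.
pollen tricolpate (derived state '1') is shared by Taxon 2 and Taxon 3 — a synapomorphy uniting that clade.
reduced hind limbs: derived state '1' in Taxon 2, Taxon 3, Taxon 6, and Taxon 8 only — synapomorphy for {Taxon 2, Taxon 3, Taxon 6, Taxon 8}.
four-chambered heart (derived state '0') is shared by all ingroup taxa — unites the whole ingroup.
Most parsimonious ingroup topology: ((((Taxon 3,Taxon 2),(Taxon 8,Taxon 6)),Taxon 7),Taxon 1).
Changes per character on this tree: nectar spur: 1; fused pelvic girdle: 1; keeled scales: 1; pollen tricolpate: 1; reduced hind limbs: 1; four-chambered heart: 1.
Total = 6.

6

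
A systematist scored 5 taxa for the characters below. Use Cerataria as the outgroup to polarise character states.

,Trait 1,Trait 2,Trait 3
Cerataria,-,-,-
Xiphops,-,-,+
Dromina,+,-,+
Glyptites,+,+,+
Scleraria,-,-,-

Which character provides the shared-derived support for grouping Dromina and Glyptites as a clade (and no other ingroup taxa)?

The outgroup has state '-' for every character, so '+' is the derived state throughout.
Only Dromina and Glyptites show the derived state '+' for Trait 1, supporting them as a clade.
Trait 2: derived state '+' in Glyptites only — an autapomorphy, so it tells us nothing about relationships among taxa.
Trait 3: derived state '+' in Dromina, Glyptites, and Xiphops only — synapomorphy for {Dromina, Glyptites, Xiphops}.
Most parsimonious ingroup topology: ((Xiphops,(Dromina,Glyptites)),Scleraria).
The clade {Dromina, Glyptites} is supported by Trait 1: its derived state '+' occurs in exactly those taxa and in no other taxon (including the outgroup).

Trait 1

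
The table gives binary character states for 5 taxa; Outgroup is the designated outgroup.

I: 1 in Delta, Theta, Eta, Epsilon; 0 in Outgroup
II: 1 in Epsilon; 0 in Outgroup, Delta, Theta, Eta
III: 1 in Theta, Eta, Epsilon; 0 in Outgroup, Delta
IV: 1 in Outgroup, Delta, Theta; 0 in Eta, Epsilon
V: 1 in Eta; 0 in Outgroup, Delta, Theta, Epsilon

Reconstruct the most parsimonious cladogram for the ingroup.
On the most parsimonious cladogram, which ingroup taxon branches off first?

Character polarity is set by the outgroup: the derived state is whichever differs from the outgroup's state, so for IV the derived state is '0', and for the remaining characters it is '1'.
All ingroup taxa share the derived state '1' for I; it defines the ingroup but does not resolve relationships within it.
II: derived state '1' in Epsilon only — an autapomorphy, so it tells us nothing about relationships among taxa.
III (derived state '1') is shared by Epsilon, Eta, and Theta — a synapomorphy uniting that clade.
IV: derived state '0' in Epsilon and Eta only — synapomorphy for {Epsilon, Eta}.
V (derived state '1') is unique to Eta (autapomorphy; uninformative for grouping).
Most parsimonious ingroup topology: (Delta,(Theta,(Eta,Epsilon))).
Delta is sister to the clade containing all other ingroup taxa, so it is the earliest-diverging (most basal) ingroup lineage.

Delta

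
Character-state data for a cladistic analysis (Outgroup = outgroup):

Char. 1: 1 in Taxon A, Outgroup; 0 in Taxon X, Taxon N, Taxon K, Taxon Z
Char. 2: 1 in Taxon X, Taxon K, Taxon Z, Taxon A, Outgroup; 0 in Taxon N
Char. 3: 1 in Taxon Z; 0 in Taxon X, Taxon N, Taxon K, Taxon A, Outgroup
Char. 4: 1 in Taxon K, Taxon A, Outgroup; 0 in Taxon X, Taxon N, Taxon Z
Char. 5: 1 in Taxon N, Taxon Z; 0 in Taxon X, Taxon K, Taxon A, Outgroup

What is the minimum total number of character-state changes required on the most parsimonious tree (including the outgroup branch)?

5

Character polarity is set by the outgroup: the derived state is whichever differs from the outgroup's state, so for Char. 1, Char. 2, Char. 4 the derived state is '0', and for the remaining characters it is '1'.
Only Taxon K, Taxon N, Taxon X, and Taxon Z show the derived state '0' for Char. 1, supporting them as a clade.
Char. 2: derived state '0' in Taxon N only — an autapomorphy, so it tells us nothing about relationships among taxa.
Char. 3: derived state '1' in Taxon Z only — an autapomorphy, so it tells us nothing about relationships among taxa.
Char. 4: derived state '0' in Taxon N, Taxon X, and Taxon Z only — synapomorphy for {Taxon N, Taxon X, Taxon Z}.
Only Taxon N and Taxon Z show the derived state '1' for Char. 5, supporting them as a clade.
Most parsimonious ingroup topology: ((((Taxon N,Taxon Z),Taxon X),Taxon K),Taxon A).
Changes per character on this tree: Char. 1: 1; Char. 2: 1; Char. 3: 1; Char. 4: 1; Char. 5: 1.
Total = 5.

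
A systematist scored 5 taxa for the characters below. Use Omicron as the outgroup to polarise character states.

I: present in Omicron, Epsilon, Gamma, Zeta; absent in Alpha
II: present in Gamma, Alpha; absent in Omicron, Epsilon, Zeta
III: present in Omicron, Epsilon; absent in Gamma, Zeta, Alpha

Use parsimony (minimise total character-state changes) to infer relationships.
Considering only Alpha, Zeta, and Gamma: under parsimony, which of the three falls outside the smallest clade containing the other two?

Zeta

Character polarity is set by the outgroup: the derived state is whichever differs from the outgroup's state, so for I, III the derived state is 'absent', and for the remaining characters it is 'present'.
I (derived state 'absent') is unique to Alpha (autapomorphy; uninformative for grouping).
II: derived state 'present' in Alpha and Gamma only — synapomorphy for {Alpha, Gamma}.
Only Alpha, Gamma, and Zeta show the derived state 'absent' for III, supporting them as a clade.
Most parsimonious ingroup topology: (Epsilon,((Gamma,Alpha),Zeta)).
Alpha and Gamma share a more recent common ancestor with each other than either does with Zeta, so Zeta is the least closely related of the three.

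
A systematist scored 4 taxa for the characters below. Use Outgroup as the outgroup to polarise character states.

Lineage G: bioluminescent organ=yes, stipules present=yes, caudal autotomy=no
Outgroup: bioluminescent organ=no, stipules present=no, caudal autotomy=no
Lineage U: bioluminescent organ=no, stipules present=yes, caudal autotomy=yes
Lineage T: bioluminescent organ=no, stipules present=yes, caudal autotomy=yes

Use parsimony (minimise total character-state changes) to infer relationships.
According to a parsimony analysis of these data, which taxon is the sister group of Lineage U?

Lineage T

The outgroup has state 'no' for every character, so 'yes' is the derived state throughout.
bioluminescent organ: derived state 'yes' in Lineage G only — an autapomorphy, so it tells us nothing about relationships among taxa.
All ingroup taxa share the derived state 'yes' for stipules present; it defines the ingroup but does not resolve relationships within it.
caudal autotomy: derived state 'yes' in Lineage T and Lineage U only — synapomorphy for {Lineage T, Lineage U}.
Most parsimonious ingroup topology: ((Lineage T,Lineage U),Lineage G).
Lineage U and Lineage T form a cherry on this tree, so they are sister taxa.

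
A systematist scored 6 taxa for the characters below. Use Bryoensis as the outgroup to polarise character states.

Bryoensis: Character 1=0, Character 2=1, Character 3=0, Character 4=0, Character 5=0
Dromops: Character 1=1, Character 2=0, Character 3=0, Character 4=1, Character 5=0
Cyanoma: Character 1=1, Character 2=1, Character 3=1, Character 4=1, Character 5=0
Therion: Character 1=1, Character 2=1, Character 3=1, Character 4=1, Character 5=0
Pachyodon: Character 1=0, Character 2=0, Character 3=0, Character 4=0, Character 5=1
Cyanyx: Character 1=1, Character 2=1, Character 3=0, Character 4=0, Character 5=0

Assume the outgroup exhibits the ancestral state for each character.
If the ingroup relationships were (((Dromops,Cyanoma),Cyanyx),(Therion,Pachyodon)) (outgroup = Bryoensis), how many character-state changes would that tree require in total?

Map each character onto (((Dromops,Cyanoma),Cyanyx),(Therion,Pachyodon)) (rooted by Bryoensis) and count the minimum state changes it requires (Fitch parsimony):
Character 1: 2; Character 2: 2; Character 3: 2; Character 4: 2; Character 5: 1.
Total tree length = 9.

9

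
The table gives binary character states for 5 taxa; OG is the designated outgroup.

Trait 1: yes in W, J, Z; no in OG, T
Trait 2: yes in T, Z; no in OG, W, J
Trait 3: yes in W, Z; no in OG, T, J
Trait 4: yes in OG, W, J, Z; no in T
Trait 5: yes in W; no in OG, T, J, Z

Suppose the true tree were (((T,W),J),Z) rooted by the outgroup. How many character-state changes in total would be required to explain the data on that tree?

Map each character onto (((T,W),J),Z) (rooted by OG) and count the minimum state changes it requires (Fitch parsimony):
Trait 1: 2; Trait 2: 2; Trait 3: 2; Trait 4: 1; Trait 5: 1.
Total tree length = 8.

8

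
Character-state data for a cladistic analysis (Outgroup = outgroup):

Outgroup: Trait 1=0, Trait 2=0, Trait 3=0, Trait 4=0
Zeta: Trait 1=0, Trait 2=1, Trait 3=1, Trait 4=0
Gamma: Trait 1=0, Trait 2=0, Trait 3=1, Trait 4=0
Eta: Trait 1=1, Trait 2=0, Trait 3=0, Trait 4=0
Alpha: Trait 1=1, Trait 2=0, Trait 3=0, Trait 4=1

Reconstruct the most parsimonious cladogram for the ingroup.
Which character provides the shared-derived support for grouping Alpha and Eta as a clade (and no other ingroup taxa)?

The outgroup has state '0' for every character, so '1' is the derived state throughout.
Trait 1 (derived state '1') is shared by Alpha and Eta — a synapomorphy uniting that clade.
Trait 2 (derived state '1') is unique to Zeta (autapomorphy; uninformative for grouping).
Trait 3: derived state '1' in Gamma and Zeta only — synapomorphy for {Gamma, Zeta}.
Trait 4 (derived state '1') is unique to Alpha (autapomorphy; uninformative for grouping).
Most parsimonious ingroup topology: ((Alpha,Eta),(Gamma,Zeta)).
The clade {Alpha, Eta} is supported by Trait 1: its derived state '1' occurs in exactly those taxa and in no other taxon (including the outgroup).

Trait 1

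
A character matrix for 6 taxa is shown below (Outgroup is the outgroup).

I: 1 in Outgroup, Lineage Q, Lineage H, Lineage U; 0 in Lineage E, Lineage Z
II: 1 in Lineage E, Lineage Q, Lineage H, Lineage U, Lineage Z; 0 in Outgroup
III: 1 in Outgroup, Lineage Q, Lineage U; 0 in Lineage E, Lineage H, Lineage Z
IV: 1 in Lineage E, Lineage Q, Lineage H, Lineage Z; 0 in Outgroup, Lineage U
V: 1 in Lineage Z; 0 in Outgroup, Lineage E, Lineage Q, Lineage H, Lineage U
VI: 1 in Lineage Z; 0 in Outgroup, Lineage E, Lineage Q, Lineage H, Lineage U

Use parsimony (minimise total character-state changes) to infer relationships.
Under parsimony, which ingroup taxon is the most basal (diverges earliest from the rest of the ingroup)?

Character polarity is set by the outgroup: the derived state is whichever differs from the outgroup's state, so for I, III the derived state is '0', and for the remaining characters it is '1'.
I (derived state '0') is shared by Lineage E and Lineage Z — a synapomorphy uniting that clade.
II (derived state '1') is shared by all ingroup taxa — unites the whole ingroup.
Only Lineage E, Lineage H, and Lineage Z show the derived state '0' for III, supporting them as a clade.
IV: derived state '1' in Lineage E, Lineage H, Lineage Q, and Lineage Z only — synapomorphy for {Lineage E, Lineage H, Lineage Q, Lineage Z}.
V: derived state '1' in Lineage Z only — an autapomorphy, so it tells us nothing about relationships among taxa.
VI (derived state '1') is unique to Lineage Z (autapomorphy; uninformative for grouping).
Most parsimonious ingroup topology: ((((Lineage E,Lineage Z),Lineage H),Lineage Q),Lineage U).
Lineage U is sister to the clade containing all other ingroup taxa, so it is the earliest-diverging (most basal) ingroup lineage.

Lineage U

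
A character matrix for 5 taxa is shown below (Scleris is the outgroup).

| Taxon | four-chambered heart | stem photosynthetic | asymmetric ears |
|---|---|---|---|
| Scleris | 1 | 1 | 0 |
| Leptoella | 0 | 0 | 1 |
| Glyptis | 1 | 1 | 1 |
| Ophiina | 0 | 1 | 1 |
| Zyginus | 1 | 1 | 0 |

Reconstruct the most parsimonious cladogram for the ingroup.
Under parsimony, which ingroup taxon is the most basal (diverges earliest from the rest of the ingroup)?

Character polarity is set by the outgroup: the derived state is whichever differs from the outgroup's state, so for four-chambered heart, stem photosynthetic the derived state is '0', and for the remaining characters it is '1'.
four-chambered heart (derived state '0') is shared by Leptoella and Ophiina — a synapomorphy uniting that clade.
stem photosynthetic (derived state '0') is unique to Leptoella (autapomorphy; uninformative for grouping).
Only Glyptis, Leptoella, and Ophiina show the derived state '1' for asymmetric ears, supporting them as a clade.
Most parsimonious ingroup topology: (((Leptoella,Ophiina),Glyptis),Zyginus).
Zyginus is sister to the clade containing all other ingroup taxa, so it is the earliest-diverging (most basal) ingroup lineage.

Zyginus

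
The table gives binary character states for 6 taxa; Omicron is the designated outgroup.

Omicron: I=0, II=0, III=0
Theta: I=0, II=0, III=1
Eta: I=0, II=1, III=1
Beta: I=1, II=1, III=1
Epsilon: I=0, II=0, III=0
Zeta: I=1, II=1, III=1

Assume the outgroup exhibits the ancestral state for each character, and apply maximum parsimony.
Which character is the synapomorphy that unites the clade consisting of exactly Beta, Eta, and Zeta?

The outgroup has state '0' for every character, so '1' is the derived state throughout.
I: derived state '1' in Beta and Zeta only — synapomorphy for {Beta, Zeta}.
II: derived state '1' in Beta, Eta, and Zeta only — synapomorphy for {Beta, Eta, Zeta}.
III (derived state '1') is shared by Beta, Eta, Theta, and Zeta — a synapomorphy uniting that clade.
Most parsimonious ingroup topology: ((((Zeta,Beta),Eta),Theta),Epsilon).
The clade {Beta, Eta, Zeta} is supported by II: its derived state '1' occurs in exactly those taxa and in no other taxon (including the outgroup).

II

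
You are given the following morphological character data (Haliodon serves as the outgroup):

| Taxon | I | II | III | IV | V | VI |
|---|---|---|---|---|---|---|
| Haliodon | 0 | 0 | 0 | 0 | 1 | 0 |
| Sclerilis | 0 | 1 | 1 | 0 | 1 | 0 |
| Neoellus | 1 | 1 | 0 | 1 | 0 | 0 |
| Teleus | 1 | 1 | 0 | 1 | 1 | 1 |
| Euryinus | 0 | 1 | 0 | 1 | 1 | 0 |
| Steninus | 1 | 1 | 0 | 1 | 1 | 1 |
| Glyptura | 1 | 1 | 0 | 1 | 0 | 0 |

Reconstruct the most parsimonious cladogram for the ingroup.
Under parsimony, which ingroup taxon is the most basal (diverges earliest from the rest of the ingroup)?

Character polarity is set by the outgroup: the derived state is whichever differs from the outgroup's state, so for V the derived state is '0', and for the remaining characters it is '1'.
Only Glyptura, Neoellus, Steninus, and Teleus show the derived state '1' for I, supporting them as a clade.
II (derived state '1') is shared by all ingroup taxa — unites the whole ingroup.
III: derived state '1' in Sclerilis only — an autapomorphy, so it tells us nothing about relationships among taxa.
IV: derived state '1' in Euryinus, Glyptura, Neoellus, Steninus, and Teleus only — synapomorphy for {Euryinus, Glyptura, Neoellus, Steninus, Teleus}.
V (derived state '0') is shared by Glyptura and Neoellus — a synapomorphy uniting that clade.
VI (derived state '1') is shared by Steninus and Teleus — a synapomorphy uniting that clade.
Most parsimonious ingroup topology: ((Euryinus,((Neoellus,Glyptura),(Steninus,Teleus))),Sclerilis).
Sclerilis is sister to the clade containing all other ingroup taxa, so it is the earliest-diverging (most basal) ingroup lineage.

Sclerilis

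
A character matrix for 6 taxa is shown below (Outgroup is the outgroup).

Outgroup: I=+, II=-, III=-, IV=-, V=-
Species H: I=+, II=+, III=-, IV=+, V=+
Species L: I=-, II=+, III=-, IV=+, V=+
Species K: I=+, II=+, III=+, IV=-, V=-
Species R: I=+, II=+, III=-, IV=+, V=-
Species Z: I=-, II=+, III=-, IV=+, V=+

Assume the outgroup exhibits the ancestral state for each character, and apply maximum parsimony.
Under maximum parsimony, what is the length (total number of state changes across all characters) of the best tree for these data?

5

Character polarity is set by the outgroup: the derived state is whichever differs from the outgroup's state, so for I the derived state is '-', and for the remaining characters it is '+'.
Only Species L and Species Z show the derived state '-' for I, supporting them as a clade.
II (derived state '+') is shared by all ingroup taxa — unites the whole ingroup.
III (derived state '+') is unique to Species K (autapomorphy; uninformative for grouping).
IV: derived state '+' in Species H, Species L, Species R, and Species Z only — synapomorphy for {Species H, Species L, Species R, Species Z}.
Only Species H, Species L, and Species Z show the derived state '+' for V, supporting them as a clade.
Most parsimonious ingroup topology: (((Species H,(Species L,Species Z)),Species R),Species K).
Changes per character on this tree: I: 1; II: 1; III: 1; IV: 1; V: 1.
Total = 5.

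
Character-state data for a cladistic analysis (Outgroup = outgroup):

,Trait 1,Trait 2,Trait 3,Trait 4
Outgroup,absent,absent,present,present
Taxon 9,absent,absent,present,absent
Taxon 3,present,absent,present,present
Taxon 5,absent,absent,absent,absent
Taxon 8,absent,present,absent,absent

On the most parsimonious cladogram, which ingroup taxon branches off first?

Taxon 3

Character polarity is set by the outgroup: the derived state is whichever differs from the outgroup's state, so for Trait 3, Trait 4 the derived state is 'absent', and for the remaining characters it is 'present'.
Trait 1 (derived state 'present') is unique to Taxon 3 (autapomorphy; uninformative for grouping).
Trait 2: derived state 'present' in Taxon 8 only — an autapomorphy, so it tells us nothing about relationships among taxa.
Trait 3: derived state 'absent' in Taxon 5 and Taxon 8 only — synapomorphy for {Taxon 5, Taxon 8}.
Only Taxon 5, Taxon 8, and Taxon 9 show the derived state 'absent' for Trait 4, supporting them as a clade.
Most parsimonious ingroup topology: ((Taxon 9,(Taxon 5,Taxon 8)),Taxon 3).
Taxon 3 is sister to the clade containing all other ingroup taxa, so it is the earliest-diverging (most basal) ingroup lineage.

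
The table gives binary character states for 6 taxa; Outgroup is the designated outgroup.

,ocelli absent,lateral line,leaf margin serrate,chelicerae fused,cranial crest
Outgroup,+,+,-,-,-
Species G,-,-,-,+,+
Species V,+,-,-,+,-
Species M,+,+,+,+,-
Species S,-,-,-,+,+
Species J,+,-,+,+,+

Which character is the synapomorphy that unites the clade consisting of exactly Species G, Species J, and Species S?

Character polarity is set by the outgroup: the derived state is whichever differs from the outgroup's state, so for ocelli absent, lateral line the derived state is '-', and for the remaining characters it is '+'.
Only Species G and Species S show the derived state '-' for ocelli absent, supporting them as a clade.
Only Species G, Species J, Species S, and Species V show the derived state '-' for lateral line, supporting them as a clade.
leaf margin serrate (state '+') occurs in Species J and Species M but conflicts with the nesting implied by the other characters — most parsimoniously interpreted as homoplasy.
chelicerae fused (derived state '+') is shared by all ingroup taxa — unites the whole ingroup.
cranial crest (derived state '+') is shared by Species G, Species J, and Species S — a synapomorphy uniting that clade.
Most parsimonious ingroup topology: ((((Species G,Species S),Species J),Species V),Species M).
The clade {Species G, Species J, Species S} is supported by cranial crest: its derived state '+' occurs in exactly those taxa and in no other taxon (including the outgroup).

cranial crest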